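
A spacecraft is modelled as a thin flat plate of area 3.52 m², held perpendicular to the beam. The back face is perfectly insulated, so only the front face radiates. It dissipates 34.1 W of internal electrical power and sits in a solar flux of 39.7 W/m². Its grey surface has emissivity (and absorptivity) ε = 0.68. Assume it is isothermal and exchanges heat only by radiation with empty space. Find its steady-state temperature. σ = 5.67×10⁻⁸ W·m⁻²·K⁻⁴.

At steady state, absorbed solar power + internal power = radiated power.
Absorbed: α·S·A_cross = 0.68·39.7·3.520 = 95.03 W (cross-section A).
Total input = 95.03 + 34.1 = 129.1 W.
Radiated: εσ·A_surf·T⁴ with A_surf = A = 3.520 m².
T⁴ = 129.1/(0.68·5.67×10⁻⁸·3.520) = 9.514×10⁸ K⁴.

T ≈ 176 K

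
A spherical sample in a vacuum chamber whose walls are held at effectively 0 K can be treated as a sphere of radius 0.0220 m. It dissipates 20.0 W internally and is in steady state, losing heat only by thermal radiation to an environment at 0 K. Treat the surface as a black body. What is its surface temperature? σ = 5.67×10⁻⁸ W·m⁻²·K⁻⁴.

T ≈ 491 K

Steady state: internal power = radiated power, P = εσA T⁴.
Radiating area A = 4πr² = 0.006082 m².
T⁴ = P/(εσA) = 20.0/(1.0·5.67×10⁻⁸·0.006082) = 5.800×10¹⁰ K⁴.
T = (5.800×10¹⁰)^(1/4).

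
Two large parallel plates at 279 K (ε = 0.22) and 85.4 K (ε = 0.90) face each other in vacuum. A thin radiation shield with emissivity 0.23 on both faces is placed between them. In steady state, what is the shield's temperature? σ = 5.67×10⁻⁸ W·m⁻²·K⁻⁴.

T_s ≈ 217 K

In steady state the net flux on the hot side equals that on the cold side.
σ(T₁⁴−T_s⁴)/D₁ = σ(T_s⁴−T₂⁴)/D₂, with D₁ = 1/ε₁+1/ε_s−1 = 7.893, D₂ = 1/ε_s+1/ε₂−1 = 4.459.
Solve for T_s⁴: T_s⁴ = (D₂·T₁⁴ + D₁·T₂⁴)/(D₁+D₂) = 2.221×10⁹ K⁴.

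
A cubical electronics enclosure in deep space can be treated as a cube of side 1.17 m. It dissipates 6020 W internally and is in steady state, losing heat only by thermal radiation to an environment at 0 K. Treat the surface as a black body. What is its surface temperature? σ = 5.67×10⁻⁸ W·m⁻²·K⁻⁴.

Steady state: internal power = radiated power, P = εσA T⁴.
Radiating area A = 6L² = 8.213 m².
T⁴ = P/(εσA) = 6020/(1.0·5.67×10⁻⁸·8.213) = 1.293×10¹⁰ K⁴.
T = (1.293×10¹⁰)^(1/4).

T ≈ 337 K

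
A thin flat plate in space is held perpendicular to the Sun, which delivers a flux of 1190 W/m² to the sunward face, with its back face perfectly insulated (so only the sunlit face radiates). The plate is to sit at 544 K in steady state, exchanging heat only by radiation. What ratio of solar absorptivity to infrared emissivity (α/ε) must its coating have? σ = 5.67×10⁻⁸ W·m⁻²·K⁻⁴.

α/ε ≈ 4.17

Balance: αS·A = εσ·1A·T⁴ ⇒ α/ε = σT⁴/S.
α/ε = 5.67×10⁻⁸·(544)⁴/1190 = 5.67×10⁻⁸·8.758×10¹⁰/1190.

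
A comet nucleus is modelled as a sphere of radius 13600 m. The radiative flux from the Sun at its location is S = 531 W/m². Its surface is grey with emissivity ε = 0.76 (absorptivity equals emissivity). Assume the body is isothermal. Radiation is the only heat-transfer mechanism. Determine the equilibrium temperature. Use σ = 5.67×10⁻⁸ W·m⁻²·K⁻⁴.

At equilibrium, absorbed power = emitted power.
Absorbing cross-section = πr² = 5.811×10⁸ m²; emitting surface = 4πr² = 2.324×10⁹ m² (ratio 4).
εS·A_cross = εσ·A_surf·T⁴  ⇒  T⁴ = S/(4σ)   (ε cancels).
T⁴ = 531/(4·5.67×10⁻⁸) = 2.341×10⁹ K⁴.
T = (2.341×10⁹)^(1/4).

T ≈ 220 K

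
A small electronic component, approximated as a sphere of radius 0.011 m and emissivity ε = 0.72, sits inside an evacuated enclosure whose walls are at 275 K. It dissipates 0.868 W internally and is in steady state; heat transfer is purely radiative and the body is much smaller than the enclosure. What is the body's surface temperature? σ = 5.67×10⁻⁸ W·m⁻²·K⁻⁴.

T ≈ 375 K

For a small grey body in a large enclosure, net radiated power = εσA(T⁴ − T_w⁴).
Steady state: P = εσA(T⁴ − T_w⁴) with A = 4πr² = 0.001521 m².
T⁴ = P/(εσA) + T_w⁴ = 0.868/(0.72·5.67×10⁻⁸·0.001521) + (275)⁴
    = 1.398×10¹⁰ + 5.719×10⁹ = 1.970×10¹⁰ K⁴.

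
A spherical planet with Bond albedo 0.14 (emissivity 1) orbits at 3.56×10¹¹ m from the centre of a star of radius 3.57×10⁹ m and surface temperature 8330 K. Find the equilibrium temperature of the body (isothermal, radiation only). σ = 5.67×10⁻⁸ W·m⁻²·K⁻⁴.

T ≈ 568 K

The star's surface emits σT_*⁴; at distance d the flux is S = σT_*⁴(R_*/d)².
S = 5.67×10⁻⁸·(8330)⁴·(3.57×10⁹/3.56×10¹¹)² = 27450 W/m².
For an isothermal sphere T⁴ = (1−a)S/(4σ) = 1.041×10¹¹ K⁴.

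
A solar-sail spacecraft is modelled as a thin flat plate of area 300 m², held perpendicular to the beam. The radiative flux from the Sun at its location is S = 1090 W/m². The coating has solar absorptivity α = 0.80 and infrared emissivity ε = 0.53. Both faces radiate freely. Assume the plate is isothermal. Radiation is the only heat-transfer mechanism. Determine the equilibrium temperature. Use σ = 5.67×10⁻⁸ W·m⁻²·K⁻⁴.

T ≈ 347 K

At equilibrium, absorbed power = emitted power.
Absorbing cross-section = A = 300.0 m²; emitting surface = 2A = 600.0 m² (ratio 2).
αS·A_cross = εσ·A_surf·T⁴  ⇒  T⁴ = αS/(ε·2σ).
T⁴ = 0.800·1090/(0.53·2·5.67×10⁻⁸) = 1.451×10¹⁰ K⁴.
T = (1.451×10¹⁰)^(1/4).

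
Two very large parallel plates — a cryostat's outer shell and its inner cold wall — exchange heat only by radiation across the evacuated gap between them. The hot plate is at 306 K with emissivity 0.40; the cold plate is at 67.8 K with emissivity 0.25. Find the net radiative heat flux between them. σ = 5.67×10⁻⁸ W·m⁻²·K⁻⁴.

q ≈ 90.2 W/m²

For two infinite grey parallel plates, q = σ(T₁⁴ − T₂⁴)/(1/ε₁ + 1/ε₂ − 1).
T₁⁴ − T₂⁴ = 8.768×10⁹ − 2.113×10⁷ = 8.747×10⁹ K⁴.
1/ε₁ + 1/ε₂ − 1 = 2.500 + 4.000 − 1 = 5.500.
q = 5.67×10⁻⁸ × 8.747×10⁹ / 5.500.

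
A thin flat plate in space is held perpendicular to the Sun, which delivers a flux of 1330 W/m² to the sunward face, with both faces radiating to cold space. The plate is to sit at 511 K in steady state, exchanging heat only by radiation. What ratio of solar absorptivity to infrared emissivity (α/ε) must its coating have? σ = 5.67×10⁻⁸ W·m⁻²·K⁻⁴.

α/ε ≈ 5.81

Balance: αS·A = εσ·2A·T⁴ ⇒ α/ε = 2σT⁴/S.
α/ε = 2·5.67×10⁻⁸·(511)⁴/1330 = 2·5.67×10⁻⁸·6.818×10¹⁰/1330.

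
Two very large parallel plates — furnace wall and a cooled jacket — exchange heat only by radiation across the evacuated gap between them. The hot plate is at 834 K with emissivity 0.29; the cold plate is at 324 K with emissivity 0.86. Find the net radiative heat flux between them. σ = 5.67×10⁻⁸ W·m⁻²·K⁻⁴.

q ≈ 7420 W/m²

For two infinite grey parallel plates, q = σ(T₁⁴ − T₂⁴)/(1/ε₁ + 1/ε₂ − 1).
T₁⁴ − T₂⁴ = 4.838×10¹¹ − 1.102×10¹⁰ = 4.728×10¹¹ K⁴.
1/ε₁ + 1/ε₂ − 1 = 3.448 + 1.163 − 1 = 3.611.
q = 5.67×10⁻⁸ × 4.728×10¹¹ / 3.611.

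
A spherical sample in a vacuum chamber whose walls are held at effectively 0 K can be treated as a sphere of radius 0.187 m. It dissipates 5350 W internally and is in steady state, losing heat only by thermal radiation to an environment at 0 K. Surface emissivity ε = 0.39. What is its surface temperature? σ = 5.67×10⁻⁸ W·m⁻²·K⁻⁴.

T ≈ 861 K

Steady state: internal power = radiated power, P = εσA T⁴.
Radiating area A = 4πr² = 0.4394 m².
T⁴ = P/(εσA) = 5350/(0.39·5.67×10⁻⁸·0.4394) = 5.506×10¹¹ K⁴.
T = (5.506×10¹¹)^(1/4).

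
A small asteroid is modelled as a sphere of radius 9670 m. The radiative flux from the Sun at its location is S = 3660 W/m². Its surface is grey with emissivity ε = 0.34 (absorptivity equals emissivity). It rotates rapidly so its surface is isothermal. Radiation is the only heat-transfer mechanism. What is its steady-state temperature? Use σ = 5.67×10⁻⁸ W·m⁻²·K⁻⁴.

T ≈ 356 K

At equilibrium, absorbed power = emitted power.
Absorbing cross-section = πr² = 2.938×10⁸ m²; emitting surface = 4πr² = 1.175×10⁹ m² (ratio 4).
εS·A_cross = εσ·A_surf·T⁴  ⇒  T⁴ = S/(4σ)   (ε cancels).
T⁴ = 3660/(4·5.67×10⁻⁸) = 1.614×10¹⁰ K⁴.
T = (1.614×10¹⁰)^(1/4).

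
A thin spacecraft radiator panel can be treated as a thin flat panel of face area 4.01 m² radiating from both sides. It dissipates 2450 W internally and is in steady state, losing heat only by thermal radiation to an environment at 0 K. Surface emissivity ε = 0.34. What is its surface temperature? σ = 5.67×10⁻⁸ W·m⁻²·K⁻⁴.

Steady state: internal power = radiated power, P = εσA T⁴.
Radiating area A = 2·4.01 = 8.020 m².
T⁴ = P/(εσA) = 2450/(0.34·5.67×10⁻⁸·8.020) = 1.585×10¹⁰ K⁴.
T = (1.585×10¹⁰)^(1/4).

T ≈ 355 K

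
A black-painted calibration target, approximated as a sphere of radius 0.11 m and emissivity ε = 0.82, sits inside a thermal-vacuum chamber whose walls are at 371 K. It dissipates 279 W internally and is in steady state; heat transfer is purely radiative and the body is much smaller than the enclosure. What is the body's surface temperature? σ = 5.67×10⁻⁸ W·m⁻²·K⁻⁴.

For a small grey body in a large enclosure, net radiated power = εσA(T⁴ − T_w⁴).
Steady state: P = εσA(T⁴ − T_w⁴) with A = 4πr² = 0.1521 m².
T⁴ = P/(εσA) + T_w⁴ = 279/(0.82·5.67×10⁻⁸·0.1521) + (371)⁴
    = 3.946×10¹⁰ + 1.895×10¹⁰ = 5.841×10¹⁰ K⁴.

T ≈ 492 K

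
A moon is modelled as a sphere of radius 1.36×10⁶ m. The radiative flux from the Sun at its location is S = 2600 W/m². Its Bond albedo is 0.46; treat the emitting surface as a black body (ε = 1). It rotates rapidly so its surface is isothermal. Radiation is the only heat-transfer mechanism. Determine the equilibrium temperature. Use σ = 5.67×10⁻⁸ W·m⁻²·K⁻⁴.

At equilibrium, absorbed power = emitted power.
Absorbing cross-section = πr² = 5.811×10¹² m²; emitting surface = 4πr² = 2.324×10¹³ m² (ratio 4).
(1−a)S·A_cross = εσ·A_surf·T⁴  ⇒  T⁴ = (1−a)S/(4σ).
T⁴ = 0.540·2600/(4·5.67×10⁻⁸) = 6.190×10⁹ K⁴.
T = (6.190×10⁹)^(1/4).

T ≈ 280 K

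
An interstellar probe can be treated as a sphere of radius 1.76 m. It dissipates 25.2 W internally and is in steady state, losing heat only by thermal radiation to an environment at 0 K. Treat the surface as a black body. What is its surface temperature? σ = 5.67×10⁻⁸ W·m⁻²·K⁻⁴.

Steady state: internal power = radiated power, P = εσA T⁴.
Radiating area A = 4πr² = 38.93 m².
T⁴ = P/(εσA) = 25.2/(1.0·5.67×10⁻⁸·38.93) = 1.142×10⁷ K⁴.
T = (1.142×10⁷)^(1/4).

T ≈ 58.1 K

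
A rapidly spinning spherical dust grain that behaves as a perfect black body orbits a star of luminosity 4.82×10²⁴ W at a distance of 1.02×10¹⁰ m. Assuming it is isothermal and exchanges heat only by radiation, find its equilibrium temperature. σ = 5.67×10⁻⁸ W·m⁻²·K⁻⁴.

First find the stellar flux at distance d: S = L/(4πd²) = 4.82×10²⁴/(4π·(1.02×10¹⁰)²) = 3687 W/m².
For an isothermal sphere, absorbed (1−a)S·πr² = emitted σ·4πr²·T⁴, so T⁴ = (1−a)S/(4σ).
T⁴ = 1.00·3687/(4·5.67×10⁻⁸) = 1.626×10¹⁰ K⁴.

T ≈ 357 K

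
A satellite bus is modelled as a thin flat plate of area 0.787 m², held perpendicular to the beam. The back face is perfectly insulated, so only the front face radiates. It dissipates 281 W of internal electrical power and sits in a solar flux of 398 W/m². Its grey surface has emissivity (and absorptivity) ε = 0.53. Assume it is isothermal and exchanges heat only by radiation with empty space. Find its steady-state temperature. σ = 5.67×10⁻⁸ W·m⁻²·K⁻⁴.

T ≈ 371 K

At steady state, absorbed solar power + internal power = radiated power.
Absorbed: α·S·A_cross = 0.53·398·0.7870 = 166.0 W (cross-section A).
Total input = 166.0 + 281 = 447.0 W.
Radiated: εσ·A_surf·T⁴ with A_surf = A = 0.7870 m².
T⁴ = 447.0/(0.53·5.67×10⁻⁸·0.7870) = 1.890×10¹⁰ K⁴.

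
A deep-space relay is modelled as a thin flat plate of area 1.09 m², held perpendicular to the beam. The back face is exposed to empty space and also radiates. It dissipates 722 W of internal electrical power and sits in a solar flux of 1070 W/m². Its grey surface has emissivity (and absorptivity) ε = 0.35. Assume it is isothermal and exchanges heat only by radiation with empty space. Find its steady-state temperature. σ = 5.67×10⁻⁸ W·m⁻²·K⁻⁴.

T ≈ 402 K

At steady state, absorbed solar power + internal power = radiated power.
Absorbed: α·S·A_cross = 0.35·1070·1.090 = 408.2 W (cross-section A).
Total input = 408.2 + 722 = 1130 W.
Radiated: εσ·A_surf·T⁴ with A_surf = 2A = 2.180 m².
T⁴ = 1130/(0.35·5.67×10⁻⁸·2.180) = 2.612×10¹⁰ K⁴.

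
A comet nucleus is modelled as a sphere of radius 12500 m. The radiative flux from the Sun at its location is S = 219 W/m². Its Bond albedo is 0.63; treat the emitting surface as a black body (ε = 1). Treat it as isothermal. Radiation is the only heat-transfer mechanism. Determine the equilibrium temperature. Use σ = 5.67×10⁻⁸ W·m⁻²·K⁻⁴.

At equilibrium, absorbed power = emitted power.
Absorbing cross-section = πr² = 4.909×10⁸ m²; emitting surface = 4πr² = 1.963×10⁹ m² (ratio 4).
(1−a)S·A_cross = εσ·A_surf·T⁴  ⇒  T⁴ = (1−a)S/(4σ).
T⁴ = 0.370·219/(4·5.67×10⁻⁸) = 3.573×10⁸ K⁴.
T = (3.573×10⁸)^(1/4).

T ≈ 137 K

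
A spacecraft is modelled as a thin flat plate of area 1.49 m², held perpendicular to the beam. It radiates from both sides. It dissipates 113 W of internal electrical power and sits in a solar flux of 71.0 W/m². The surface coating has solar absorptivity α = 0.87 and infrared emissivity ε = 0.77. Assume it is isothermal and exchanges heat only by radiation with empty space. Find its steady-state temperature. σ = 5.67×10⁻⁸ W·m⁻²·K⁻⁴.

T ≈ 199 K

At steady state, absorbed solar power + internal power = radiated power.
Absorbed: α·S·A_cross = 0.87·71.0·1.490 = 92.04 W (cross-section A).
Total input = 92.04 + 113 = 205.0 W.
Radiated: εσ·A_surf·T⁴ with A_surf = 2A = 2.980 m².
T⁴ = 205.0/(0.77·5.67×10⁻⁸·2.980) = 1.576×10⁹ K⁴.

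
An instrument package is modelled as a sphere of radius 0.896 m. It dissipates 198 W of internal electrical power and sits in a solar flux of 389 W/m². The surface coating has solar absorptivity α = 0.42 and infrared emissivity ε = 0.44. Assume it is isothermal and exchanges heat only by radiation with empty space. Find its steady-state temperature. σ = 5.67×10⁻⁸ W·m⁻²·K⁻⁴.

At steady state, absorbed solar power + internal power = radiated power.
Absorbed: α·S·A_cross = 0.42·389·2.522 = 412.1 W (cross-section πr²).
Total input = 412.1 + 198 = 610.1 W.
Radiated: εσ·A_surf·T⁴ with A_surf = 4πr² = 10.09 m².
T⁴ = 610.1/(0.44·5.67×10⁻⁸·10.09) = 2.424×10⁹ K⁴.

T ≈ 222 K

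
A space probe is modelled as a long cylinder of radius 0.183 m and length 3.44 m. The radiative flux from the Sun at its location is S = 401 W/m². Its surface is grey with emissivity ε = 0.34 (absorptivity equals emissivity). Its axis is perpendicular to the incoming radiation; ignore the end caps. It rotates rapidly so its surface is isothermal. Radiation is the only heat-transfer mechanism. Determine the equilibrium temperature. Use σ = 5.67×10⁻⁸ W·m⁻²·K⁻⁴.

At equilibrium, absorbed power = emitted power.
Absorbing cross-section = 2rL = 1.259 m²; emitting surface = 2πrL = 3.955 m² (ratio π).
εS·A_cross = εσ·A_surf·T⁴  ⇒  T⁴ = S/(πσ)   (ε cancels).
T⁴ = 401/(π·5.67×10⁻⁸) = 2.251×10⁹ K⁴.
T = (2.251×10⁹)^(1/4).

T ≈ 218 K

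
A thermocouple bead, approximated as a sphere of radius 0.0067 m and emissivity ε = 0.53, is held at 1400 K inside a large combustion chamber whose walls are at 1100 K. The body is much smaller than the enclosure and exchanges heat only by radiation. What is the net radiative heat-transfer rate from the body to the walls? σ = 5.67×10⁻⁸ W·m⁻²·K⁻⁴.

P_net ≈ 40.3 W

For a small grey body in a large enclosure: P_net = εσA(T_body⁴ − T_wall⁴).
A = 4πr² = 5.641×10⁻⁴ m²; T_body⁴ − T_wall⁴ = 3.842×10¹² − 1.464×10¹² = 2.378×10¹² K⁴.
|P_net| = 0.53·5.67×10⁻⁸·5.641×10⁻⁴·2.378×10¹².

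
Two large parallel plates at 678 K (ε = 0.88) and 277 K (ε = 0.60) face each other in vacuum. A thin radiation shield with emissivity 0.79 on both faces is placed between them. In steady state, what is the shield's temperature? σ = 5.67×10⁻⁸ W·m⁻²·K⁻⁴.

T_s ≈ 595 K

In steady state the net flux on the hot side equals that on the cold side.
σ(T₁⁴−T_s⁴)/D₁ = σ(T_s⁴−T₂⁴)/D₂, with D₁ = 1/ε₁+1/ε_s−1 = 1.402, D₂ = 1/ε_s+1/ε₂−1 = 1.932.
Solve for T_s⁴: T_s⁴ = (D₂·T₁⁴ + D₁·T₂⁴)/(D₁+D₂) = 1.249×10¹¹ K⁴.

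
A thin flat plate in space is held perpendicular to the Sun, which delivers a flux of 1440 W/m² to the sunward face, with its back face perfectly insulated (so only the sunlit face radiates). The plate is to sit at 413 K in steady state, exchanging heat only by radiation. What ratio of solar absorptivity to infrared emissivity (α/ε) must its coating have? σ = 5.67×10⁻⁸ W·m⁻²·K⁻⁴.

α/ε ≈ 1.15

Balance: αS·A = εσ·1A·T⁴ ⇒ α/ε = σT⁴/S.
α/ε = 5.67×10⁻⁸·(413)⁴/1440 = 5.67×10⁻⁸·2.909×10¹⁰/1440.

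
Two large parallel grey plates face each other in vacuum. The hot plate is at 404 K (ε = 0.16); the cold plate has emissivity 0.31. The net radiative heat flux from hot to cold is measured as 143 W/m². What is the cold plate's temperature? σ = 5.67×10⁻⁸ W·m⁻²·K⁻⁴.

T₂ ≈ 269 K

q = σ(T₁⁴ − T₂⁴)/(1/ε₁ + 1/ε₂ − 1); denominator = 8.476.
T₂⁴ = T₁⁴ − q·(1/ε₁+1/ε₂−1)/σ = 2.664×10¹⁰ − 143·8.476/5.67×10⁻⁸
    = 5.263×10⁹ K⁴.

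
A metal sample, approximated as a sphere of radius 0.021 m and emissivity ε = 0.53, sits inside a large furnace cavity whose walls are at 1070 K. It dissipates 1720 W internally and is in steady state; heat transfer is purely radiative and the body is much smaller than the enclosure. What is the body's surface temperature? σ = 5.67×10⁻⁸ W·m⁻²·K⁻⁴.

For a small grey body in a large enclosure, net radiated power = εσA(T⁴ − T_w⁴).
Steady state: P = εσA(T⁴ − T_w⁴) with A = 4πr² = 0.005542 m².
T⁴ = P/(εσA) + T_w⁴ = 1720/(0.53·5.67×10⁻⁸·0.005542) + (1070)⁴
    = 1.033×10¹³ + 1.311×10¹² = 1.164×10¹³ K⁴.

T ≈ 1850 K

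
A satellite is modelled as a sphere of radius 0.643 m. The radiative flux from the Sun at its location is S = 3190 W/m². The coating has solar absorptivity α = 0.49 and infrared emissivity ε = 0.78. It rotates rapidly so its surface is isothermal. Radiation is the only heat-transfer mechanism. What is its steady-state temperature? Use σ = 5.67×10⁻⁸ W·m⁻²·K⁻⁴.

T ≈ 307 K

At equilibrium, absorbed power = emitted power.
Absorbing cross-section = πr² = 1.299 m²; emitting surface = 4πr² = 5.196 m² (ratio 4).
αS·A_cross = εσ·A_surf·T⁴  ⇒  T⁴ = αS/(ε·4σ).
T⁴ = 0.490·3190/(0.78·4·5.67×10⁻⁸) = 8.836×10⁹ K⁴.
T = (8.836×10⁹)^(1/4).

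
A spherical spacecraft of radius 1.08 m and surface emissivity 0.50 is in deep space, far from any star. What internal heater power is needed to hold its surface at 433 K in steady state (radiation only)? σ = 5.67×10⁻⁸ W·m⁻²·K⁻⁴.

P ≈ 14600 W

P = εσ·4πr²·T⁴.
4πr² = 14.66 m²; T⁴ = 3.515×10¹⁰ K⁴.
P = 0.50·5.67×10⁻⁸·14.66·3.515×10¹⁰.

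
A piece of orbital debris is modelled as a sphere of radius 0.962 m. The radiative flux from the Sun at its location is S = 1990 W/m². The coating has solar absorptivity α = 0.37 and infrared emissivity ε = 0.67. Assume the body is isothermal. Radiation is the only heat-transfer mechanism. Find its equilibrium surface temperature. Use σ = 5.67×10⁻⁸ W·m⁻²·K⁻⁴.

At equilibrium, absorbed power = emitted power.
Absorbing cross-section = πr² = 2.907 m²; emitting surface = 4πr² = 11.63 m² (ratio 4).
αS·A_cross = εσ·A_surf·T⁴  ⇒  T⁴ = αS/(ε·4σ).
T⁴ = 0.370·1990/(0.67·4·5.67×10⁻⁸) = 4.845×10⁹ K⁴.
T = (4.845×10⁹)^(1/4).

T ≈ 264 K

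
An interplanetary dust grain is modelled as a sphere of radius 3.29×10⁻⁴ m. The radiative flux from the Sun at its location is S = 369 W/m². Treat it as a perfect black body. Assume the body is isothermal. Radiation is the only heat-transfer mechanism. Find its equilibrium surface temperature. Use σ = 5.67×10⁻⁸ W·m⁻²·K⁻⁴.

At equilibrium, absorbed power = emitted power.
Absorbing cross-section = πr² = 3.400×10⁻⁷ m²; emitting surface = 4πr² = 1.360×10⁻⁶ m² (ratio 4).
S·A_cross = εσ·A_surf·T⁴  ⇒  T⁴ = S/(4σ).
T⁴ = 1.00·369/(4·5.67×10⁻⁸) = 1.627×10⁹ K⁴.
T = (1.627×10⁹)^(1/4).

T ≈ 201 K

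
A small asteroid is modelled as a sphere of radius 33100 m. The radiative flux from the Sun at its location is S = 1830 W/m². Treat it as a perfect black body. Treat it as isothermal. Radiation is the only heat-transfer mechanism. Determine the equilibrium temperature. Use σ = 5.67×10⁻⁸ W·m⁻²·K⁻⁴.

T ≈ 300 K

At equilibrium, absorbed power = emitted power.
Absorbing cross-section = πr² = 3.442×10⁹ m²; emitting surface = 4πr² = 1.377×10¹⁰ m² (ratio 4).
S·A_cross = εσ·A_surf·T⁴  ⇒  T⁴ = S/(4σ).
T⁴ = 1.00·1830/(4·5.67×10⁻⁸) = 8.069×10⁹ K⁴.
T = (8.069×10⁹)^(1/4).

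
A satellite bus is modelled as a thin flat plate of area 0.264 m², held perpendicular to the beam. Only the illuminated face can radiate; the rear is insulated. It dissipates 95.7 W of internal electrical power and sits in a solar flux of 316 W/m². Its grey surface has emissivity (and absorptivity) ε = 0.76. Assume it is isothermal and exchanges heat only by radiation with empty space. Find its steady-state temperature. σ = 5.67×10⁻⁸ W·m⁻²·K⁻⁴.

At steady state, absorbed solar power + internal power = radiated power.
Absorbed: α·S·A_cross = 0.76·316·0.2640 = 63.40 W (cross-section A).
Total input = 63.40 + 95.7 = 159.1 W.
Radiated: εσ·A_surf·T⁴ with A_surf = A = 0.2640 m².
T⁴ = 159.1/(0.76·5.67×10⁻⁸·0.2640) = 1.399×10¹⁰ K⁴.

T ≈ 344 K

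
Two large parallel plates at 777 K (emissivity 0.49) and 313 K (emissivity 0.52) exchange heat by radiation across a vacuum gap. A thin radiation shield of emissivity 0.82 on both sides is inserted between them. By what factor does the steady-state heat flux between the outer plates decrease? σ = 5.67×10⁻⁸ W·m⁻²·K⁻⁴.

Without shield: q₀ = σΔ(T⁴)/(1/ε₁+1/ε₂−1) with denominator 2.964.
With shield the two gaps are in series; the resistances add: (1/ε₁+1/ε_s−1)+(1/ε_s+1/ε₂−1) = 2.260+2.143 = 4.403.
Heat-flux ratio q₀/q = 4.403/2.964.

factor ≈ 1.49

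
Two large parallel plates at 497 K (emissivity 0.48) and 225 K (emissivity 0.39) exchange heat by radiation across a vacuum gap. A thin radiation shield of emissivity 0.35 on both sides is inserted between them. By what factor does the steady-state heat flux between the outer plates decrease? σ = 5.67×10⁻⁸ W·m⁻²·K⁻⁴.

factor ≈ 2.29

Without shield: q₀ = σΔ(T⁴)/(1/ε₁+1/ε₂−1) with denominator 3.647.
With shield the two gaps are in series; the resistances add: (1/ε₁+1/ε_s−1)+(1/ε_s+1/ε₂−1) = 3.940+4.421 = 8.362.
Heat-flux ratio q₀/q = 8.362/3.647.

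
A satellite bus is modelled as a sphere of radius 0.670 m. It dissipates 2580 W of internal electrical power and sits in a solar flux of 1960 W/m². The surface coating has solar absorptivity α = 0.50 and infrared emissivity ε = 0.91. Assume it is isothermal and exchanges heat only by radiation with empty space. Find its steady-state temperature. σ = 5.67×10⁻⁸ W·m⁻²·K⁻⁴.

T ≈ 342 K

At steady state, absorbed solar power + internal power = radiated power.
Absorbed: α·S·A_cross = 0.50·1960·1.410 = 1382 W (cross-section πr²).
Total input = 1382 + 2580 = 3962 W.
Radiated: εσ·A_surf·T⁴ with A_surf = 4πr² = 5.641 m².
T⁴ = 3962/(0.91·5.67×10⁻⁸·5.641) = 1.361×10¹⁰ K⁴.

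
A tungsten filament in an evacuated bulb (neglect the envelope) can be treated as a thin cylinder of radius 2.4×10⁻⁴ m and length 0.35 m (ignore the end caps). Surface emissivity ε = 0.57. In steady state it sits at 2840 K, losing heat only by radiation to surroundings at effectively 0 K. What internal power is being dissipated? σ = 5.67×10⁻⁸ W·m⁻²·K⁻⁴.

P ≈ 1110 W

Steady state: P = εσA T⁴.
A = 2πrL = 5.278×10⁻⁴ m²; T⁴ = (2840)⁴ = 6.505×10¹³ K⁴.
P = 0.57 × 5.67×10⁻⁸ × 5.278×10⁻⁴ × 6.505×10¹³.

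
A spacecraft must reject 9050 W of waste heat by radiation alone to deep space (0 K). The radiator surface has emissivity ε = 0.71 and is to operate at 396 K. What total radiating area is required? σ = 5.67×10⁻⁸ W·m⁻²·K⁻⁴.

A ≈ 9.14 m²

P = εσA T⁴ ⇒ A = P/(εσT⁴).
T⁴ = 2.459×10¹⁰ K⁴.
A = 9050/(0.71 × 5.67×10⁻⁸ × 2.459×10¹⁰).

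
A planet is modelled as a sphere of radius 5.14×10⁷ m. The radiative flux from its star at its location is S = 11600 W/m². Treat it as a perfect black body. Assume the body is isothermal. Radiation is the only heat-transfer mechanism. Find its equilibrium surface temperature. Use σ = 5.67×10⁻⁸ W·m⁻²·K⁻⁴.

At equilibrium, absorbed power = emitted power.
Absorbing cross-section = πr² = 8.300×10¹⁵ m²; emitting surface = 4πr² = 3.320×10¹⁶ m² (ratio 4).
S·A_cross = εσ·A_surf·T⁴  ⇒  T⁴ = S/(4σ).
T⁴ = 1.00·11600/(4·5.67×10⁻⁸) = 5.115×10¹⁰ K⁴.
T = (5.115×10¹⁰)^(1/4).

T ≈ 476 K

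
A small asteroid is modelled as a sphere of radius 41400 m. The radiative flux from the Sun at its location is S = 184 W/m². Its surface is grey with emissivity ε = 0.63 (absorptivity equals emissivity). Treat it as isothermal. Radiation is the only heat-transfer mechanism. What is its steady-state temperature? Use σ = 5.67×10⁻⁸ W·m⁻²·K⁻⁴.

At equilibrium, absorbed power = emitted power.
Absorbing cross-section = πr² = 5.385×10⁹ m²; emitting surface = 4πr² = 2.154×10¹⁰ m² (ratio 4).
εS·A_cross = εσ·A_surf·T⁴  ⇒  T⁴ = S/(4σ)   (ε cancels).
T⁴ = 184/(4·5.67×10⁻⁸) = 8.113×10⁸ K⁴.
T = (8.113×10⁸)^(1/4).

T ≈ 169 K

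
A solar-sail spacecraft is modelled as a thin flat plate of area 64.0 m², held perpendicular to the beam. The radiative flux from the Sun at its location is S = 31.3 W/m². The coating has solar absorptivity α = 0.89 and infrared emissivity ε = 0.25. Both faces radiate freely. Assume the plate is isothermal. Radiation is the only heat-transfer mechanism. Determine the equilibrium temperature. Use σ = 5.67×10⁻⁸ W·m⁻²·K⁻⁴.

T ≈ 177 K

At equilibrium, absorbed power = emitted power.
Absorbing cross-section = A = 64.00 m²; emitting surface = 2A = 128.0 m² (ratio 2).
αS·A_cross = εσ·A_surf·T⁴  ⇒  T⁴ = αS/(ε·2σ).
T⁴ = 0.890·31.3/(0.25·2·5.67×10⁻⁸) = 9.826×10⁸ K⁴.
T = (9.826×10⁸)^(1/4).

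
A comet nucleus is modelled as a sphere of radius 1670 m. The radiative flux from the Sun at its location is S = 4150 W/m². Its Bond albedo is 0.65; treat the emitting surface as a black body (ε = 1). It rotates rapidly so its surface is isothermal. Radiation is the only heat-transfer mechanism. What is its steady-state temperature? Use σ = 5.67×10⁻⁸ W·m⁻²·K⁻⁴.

T ≈ 283 K

At equilibrium, absorbed power = emitted power.
Absorbing cross-section = πr² = 8.762×10⁶ m²; emitting surface = 4πr² = 3.505×10⁷ m² (ratio 4).
(1−a)S·A_cross = εσ·A_surf·T⁴  ⇒  T⁴ = (1−a)S/(4σ).
T⁴ = 0.350·4150/(4·5.67×10⁻⁸) = 6.404×10⁹ K⁴.
T = (6.404×10⁹)^(1/4).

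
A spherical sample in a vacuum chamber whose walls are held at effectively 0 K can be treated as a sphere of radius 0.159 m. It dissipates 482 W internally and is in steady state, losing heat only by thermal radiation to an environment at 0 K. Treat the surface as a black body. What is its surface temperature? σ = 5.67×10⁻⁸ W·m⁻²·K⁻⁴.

T ≈ 404 K

Steady state: internal power = radiated power, P = εσA T⁴.
Radiating area A = 4πr² = 0.3177 m².
T⁴ = P/(εσA) = 482/(1.0·5.67×10⁻⁸·0.3177) = 2.676×10¹⁰ K⁴.
T = (2.676×10¹⁰)^(1/4).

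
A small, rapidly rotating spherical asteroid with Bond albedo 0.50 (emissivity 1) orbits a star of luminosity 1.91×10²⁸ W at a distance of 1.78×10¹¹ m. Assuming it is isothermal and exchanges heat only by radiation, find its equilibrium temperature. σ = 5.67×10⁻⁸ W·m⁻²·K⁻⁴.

First find the stellar flux at distance d: S = L/(4πd²) = 1.91×10²⁸/(4π·(1.78×10¹¹)²) = 47970 W/m².
For an isothermal sphere, absorbed (1−a)S·πr² = emitted σ·4πr²·T⁴, so T⁴ = (1−a)S/(4σ).
T⁴ = 0.500·47970/(4·5.67×10⁻⁸) = 1.058×10¹¹ K⁴.

T ≈ 570 K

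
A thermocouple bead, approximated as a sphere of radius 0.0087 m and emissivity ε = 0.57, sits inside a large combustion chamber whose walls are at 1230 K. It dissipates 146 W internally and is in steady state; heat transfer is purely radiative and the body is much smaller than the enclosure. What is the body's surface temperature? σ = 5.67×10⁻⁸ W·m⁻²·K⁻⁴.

For a small grey body in a large enclosure, net radiated power = εσA(T⁴ − T_w⁴).
Steady state: P = εσA(T⁴ − T_w⁴) with A = 4πr² = 9.511×10⁻⁴ m².
T⁴ = P/(εσA) + T_w⁴ = 146/(0.57·5.67×10⁻⁸·9.511×10⁻⁴) + (1230)⁴
    = 4.749×10¹² + 2.289×10¹² = 7.038×10¹² K⁴.

T ≈ 1630 K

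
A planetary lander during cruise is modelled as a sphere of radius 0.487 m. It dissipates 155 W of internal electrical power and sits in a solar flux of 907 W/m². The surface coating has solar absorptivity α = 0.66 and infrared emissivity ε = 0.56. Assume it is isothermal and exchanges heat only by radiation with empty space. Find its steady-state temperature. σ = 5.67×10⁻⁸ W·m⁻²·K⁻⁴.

T ≈ 282 K

At steady state, absorbed solar power + internal power = radiated power.
Absorbed: α·S·A_cross = 0.66·907·0.7451 = 446.0 W (cross-section πr²).
Total input = 446.0 + 155 = 601.0 W.
Radiated: εσ·A_surf·T⁴ with A_surf = 4πr² = 2.980 m².
T⁴ = 601.0/(0.56·5.67×10⁻⁸·2.980) = 6.351×10⁹ K⁴.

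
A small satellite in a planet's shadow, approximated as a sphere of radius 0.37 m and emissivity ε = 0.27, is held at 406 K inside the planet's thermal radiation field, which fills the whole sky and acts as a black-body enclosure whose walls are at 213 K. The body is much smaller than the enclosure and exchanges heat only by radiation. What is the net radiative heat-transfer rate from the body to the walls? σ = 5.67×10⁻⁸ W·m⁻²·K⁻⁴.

P_net ≈ 661 W

For a small grey body in a large enclosure: P_net = εσA(T_body⁴ − T_wall⁴).
A = 4πr² = 1.720 m²; T_body⁴ − T_wall⁴ = 2.717×10¹⁰ − 2.058×10⁹ = 2.511×10¹⁰ K⁴.
|P_net| = 0.27·5.67×10⁻⁸·1.720·2.511×10¹⁰.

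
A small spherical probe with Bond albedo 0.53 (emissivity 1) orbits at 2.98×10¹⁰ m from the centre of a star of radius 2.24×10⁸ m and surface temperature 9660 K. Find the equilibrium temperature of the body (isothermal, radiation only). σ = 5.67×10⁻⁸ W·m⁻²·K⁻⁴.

T ≈ 490 K

The star's surface emits σT_*⁴; at distance d the flux is S = σT_*⁴(R_*/d)².
S = 5.67×10⁻⁸·(9660)⁴·(2.24×10⁸/2.98×10¹⁰)² = 27900 W/m².
For an isothermal sphere T⁴ = (1−a)S/(4σ) = 5.781×10¹⁰ K⁴.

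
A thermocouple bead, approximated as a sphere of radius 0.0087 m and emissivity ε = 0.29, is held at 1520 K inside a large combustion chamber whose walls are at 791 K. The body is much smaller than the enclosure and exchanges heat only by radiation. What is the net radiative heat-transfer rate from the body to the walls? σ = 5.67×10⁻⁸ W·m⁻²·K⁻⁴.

For a small grey body in a large enclosure: P_net = εσA(T_body⁴ − T_wall⁴).
A = 4πr² = 9.511×10⁻⁴ m²; T_body⁴ − T_wall⁴ = 5.338×10¹² − 3.915×10¹¹ = 4.946×10¹² K⁴.
|P_net| = 0.29·5.67×10⁻⁸·9.511×10⁻⁴·4.946×10¹².

P_net ≈ 77.4 W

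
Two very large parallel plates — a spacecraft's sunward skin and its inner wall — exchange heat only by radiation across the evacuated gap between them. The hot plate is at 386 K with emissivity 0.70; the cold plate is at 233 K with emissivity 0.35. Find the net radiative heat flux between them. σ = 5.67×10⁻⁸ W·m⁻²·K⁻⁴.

For two infinite grey parallel plates, q = σ(T₁⁴ − T₂⁴)/(1/ε₁ + 1/ε₂ − 1).
T₁⁴ − T₂⁴ = 2.220×10¹⁰ − 2.947×10⁹ = 1.925×10¹⁰ K⁴.
1/ε₁ + 1/ε₂ − 1 = 1.429 + 2.857 − 1 = 3.286.
q = 5.67×10⁻⁸ × 1.925×10¹⁰ / 3.286.

q ≈ 332 W/m²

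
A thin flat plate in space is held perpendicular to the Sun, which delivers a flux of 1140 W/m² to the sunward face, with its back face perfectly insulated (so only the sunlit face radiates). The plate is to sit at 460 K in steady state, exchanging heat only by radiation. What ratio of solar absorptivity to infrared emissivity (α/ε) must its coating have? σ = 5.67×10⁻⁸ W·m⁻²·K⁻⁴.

α/ε ≈ 2.23

Balance: αS·A = εσ·1A·T⁴ ⇒ α/ε = σT⁴/S.
α/ε = 5.67×10⁻⁸·(460)⁴/1140 = 5.67×10⁻⁸·4.477×10¹⁰/1140.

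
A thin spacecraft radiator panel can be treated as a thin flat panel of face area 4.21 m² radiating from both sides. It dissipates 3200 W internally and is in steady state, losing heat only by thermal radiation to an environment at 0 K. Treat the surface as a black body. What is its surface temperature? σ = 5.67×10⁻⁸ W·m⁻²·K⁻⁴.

Steady state: internal power = radiated power, P = εσA T⁴.
Radiating area A = 2·4.21 = 8.420 m².
T⁴ = P/(εσA) = 3200/(1.0·5.67×10⁻⁸·8.420) = 6.703×10⁹ K⁴.
T = (6.703×10⁹)^(1/4).

T ≈ 286 K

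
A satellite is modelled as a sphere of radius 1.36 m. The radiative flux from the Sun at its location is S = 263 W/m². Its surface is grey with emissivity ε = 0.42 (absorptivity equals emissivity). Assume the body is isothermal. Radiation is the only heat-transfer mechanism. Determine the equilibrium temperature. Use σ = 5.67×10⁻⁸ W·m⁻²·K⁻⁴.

T ≈ 185 K

At equilibrium, absorbed power = emitted power.
Absorbing cross-section = πr² = 5.811 m²; emitting surface = 4πr² = 23.24 m² (ratio 4).
εS·A_cross = εσ·A_surf·T⁴  ⇒  T⁴ = S/(4σ)   (ε cancels).
T⁴ = 263/(4·5.67×10⁻⁸) = 1.160×10⁹ K⁴.
T = (1.160×10⁹)^(1/4).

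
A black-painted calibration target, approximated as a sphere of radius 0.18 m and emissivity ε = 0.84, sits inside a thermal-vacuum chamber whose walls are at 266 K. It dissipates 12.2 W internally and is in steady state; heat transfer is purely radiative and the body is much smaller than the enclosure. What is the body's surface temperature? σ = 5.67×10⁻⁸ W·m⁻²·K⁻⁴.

T ≈ 274 K

For a small grey body in a large enclosure, net radiated power = εσA(T⁴ − T_w⁴).
Steady state: P = εσA(T⁴ − T_w⁴) with A = 4πr² = 0.4072 m².
T⁴ = P/(εσA) + T_w⁴ = 12.2/(0.84·5.67×10⁻⁸·0.4072) + (266)⁴
    = 6.291×10⁸ + 5.006×10⁹ = 5.636×10⁹ K⁴.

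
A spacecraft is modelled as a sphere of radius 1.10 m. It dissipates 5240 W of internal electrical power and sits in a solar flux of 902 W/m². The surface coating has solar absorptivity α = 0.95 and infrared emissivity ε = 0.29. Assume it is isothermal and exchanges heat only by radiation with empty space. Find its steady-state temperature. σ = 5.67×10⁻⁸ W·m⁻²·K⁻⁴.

T ≈ 429 K

At steady state, absorbed solar power + internal power = radiated power.
Absorbed: α·S·A_cross = 0.95·902·3.801 = 3257 W (cross-section πr²).
Total input = 3257 + 5240 = 8497 W.
Radiated: εσ·A_surf·T⁴ with A_surf = 4πr² = 15.21 m².
T⁴ = 8497/(0.29·5.67×10⁻⁸·15.21) = 3.399×10¹⁰ K⁴.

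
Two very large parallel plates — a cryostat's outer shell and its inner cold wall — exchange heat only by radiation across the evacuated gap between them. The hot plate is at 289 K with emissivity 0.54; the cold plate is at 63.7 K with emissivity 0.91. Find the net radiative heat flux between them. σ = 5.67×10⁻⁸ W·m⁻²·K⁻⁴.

q ≈ 202 W/m²

For two infinite grey parallel plates, q = σ(T₁⁴ − T₂⁴)/(1/ε₁ + 1/ε₂ − 1).
T₁⁴ − T₂⁴ = 6.976×10⁹ − 1.646×10⁷ = 6.959×10⁹ K⁴.
1/ε₁ + 1/ε₂ − 1 = 1.852 + 1.099 − 1 = 1.951.
q = 5.67×10⁻⁸ × 6.959×10⁹ / 1.951.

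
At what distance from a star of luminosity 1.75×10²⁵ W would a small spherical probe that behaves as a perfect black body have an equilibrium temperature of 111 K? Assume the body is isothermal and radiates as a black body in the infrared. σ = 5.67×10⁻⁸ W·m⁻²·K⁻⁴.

d ≈ 2.01×10¹¹ m

For an isothermal black-emitting sphere, (1−a)S·πr² = σ·4πr²·T⁴ ⇒ S = 4σT⁴/(1−a).
S = 4·5.67×10⁻⁸·(111)⁴/1.00 = 34.43 W/m².
Flux falls as S = L/(4πd²), so d = √(L/(4πS)) = √(1.75×10²⁵/(4π·34.43)).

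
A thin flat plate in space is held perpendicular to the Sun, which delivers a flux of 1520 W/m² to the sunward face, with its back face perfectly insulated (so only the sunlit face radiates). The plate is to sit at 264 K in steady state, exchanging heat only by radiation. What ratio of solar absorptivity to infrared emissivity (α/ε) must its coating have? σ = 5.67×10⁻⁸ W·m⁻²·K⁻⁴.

Balance: αS·A = εσ·1A·T⁴ ⇒ α/ε = σT⁴/S.
α/ε = 5.67×10⁻⁸·(264)⁴/1520 = 5.67×10⁻⁸·4.858×10⁹/1520.

α/ε ≈ 0.181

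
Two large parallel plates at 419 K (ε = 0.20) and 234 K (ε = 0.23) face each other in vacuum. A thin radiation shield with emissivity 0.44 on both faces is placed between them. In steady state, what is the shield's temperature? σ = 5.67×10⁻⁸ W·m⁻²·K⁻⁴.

T_s ≈ 356 K

In steady state the net flux on the hot side equals that on the cold side.
σ(T₁⁴−T_s⁴)/D₁ = σ(T_s⁴−T₂⁴)/D₂, with D₁ = 1/ε₁+1/ε_s−1 = 6.273, D₂ = 1/ε_s+1/ε₂−1 = 5.621.
Solve for T_s⁴: T_s⁴ = (D₂·T₁⁴ + D₁·T₂⁴)/(D₁+D₂) = 1.615×10¹⁰ K⁴.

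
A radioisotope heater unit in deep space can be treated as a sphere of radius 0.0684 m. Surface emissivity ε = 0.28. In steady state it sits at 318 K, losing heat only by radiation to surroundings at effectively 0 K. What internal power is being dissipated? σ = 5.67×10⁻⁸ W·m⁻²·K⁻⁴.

Steady state: P = εσA T⁴.
A = 4πr² = 0.05879 m²; T⁴ = (318)⁴ = 1.023×10¹⁰ K⁴.
P = 0.28 × 5.67×10⁻⁸ × 0.05879 × 1.023×10¹⁰.

P ≈ 9.54 W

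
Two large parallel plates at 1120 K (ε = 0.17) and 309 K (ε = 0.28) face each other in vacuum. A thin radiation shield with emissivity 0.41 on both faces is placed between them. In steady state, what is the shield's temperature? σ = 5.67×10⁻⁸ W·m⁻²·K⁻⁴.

In steady state the net flux on the hot side equals that on the cold side.
σ(T₁⁴−T_s⁴)/D₁ = σ(T_s⁴−T₂⁴)/D₂, with D₁ = 1/ε₁+1/ε_s−1 = 7.321, D₂ = 1/ε_s+1/ε₂−1 = 5.010.
Solve for T_s⁴: T_s⁴ = (D₂·T₁⁴ + D₁·T₂⁴)/(D₁+D₂) = 6.447×10¹¹ K⁴.

T_s ≈ 896 K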